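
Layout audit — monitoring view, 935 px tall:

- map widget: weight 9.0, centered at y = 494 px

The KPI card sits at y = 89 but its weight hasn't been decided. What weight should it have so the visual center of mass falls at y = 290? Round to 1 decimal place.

Known: weight 9.0 with moment 9.0·494 = 4446.0.
For the centroid to hit 290: (4446.0 + w·89) / (9.0 + w) = 290.
Rearranging, w·(89 − 290) = 290·9.0 − 4446.0 = -1836.0, so w ≈ -1836.0/-201 = 9.13.

w ≈ 9.1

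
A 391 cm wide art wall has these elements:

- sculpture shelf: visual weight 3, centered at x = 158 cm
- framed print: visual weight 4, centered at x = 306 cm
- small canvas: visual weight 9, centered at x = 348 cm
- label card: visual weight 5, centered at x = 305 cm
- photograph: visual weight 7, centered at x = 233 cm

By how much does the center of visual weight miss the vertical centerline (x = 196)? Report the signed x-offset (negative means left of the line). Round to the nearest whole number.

≈ 89 cm

Total weight = 3 + 4 + 9 + 5 + 7 = 28.
x: (3·158 + 4·306 + 9·348 + 5·305 + 7·233) / 28 = 7986 / 28 ≈ 285.21
Against x = 196, that's 285.21 − 196 = 89.21.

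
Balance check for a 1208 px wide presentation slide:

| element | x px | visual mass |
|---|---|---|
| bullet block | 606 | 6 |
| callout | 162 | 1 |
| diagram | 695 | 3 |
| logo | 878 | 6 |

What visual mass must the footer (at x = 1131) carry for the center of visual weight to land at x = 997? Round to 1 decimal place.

Known weights sum to 6 + 1 + 3 + 6 = 16; their moment is 6·606 + 1·162 + 3·695 + 6·878 = 11151.
Balance at x = 997 requires (11151 + w·1131) / (16 + w) = 997.
Rearranging, w·(1131 − 997) = 997·16 − 11151 = 4801, so w ≈ 4801/134 = 35.83.

w ≈ 35.8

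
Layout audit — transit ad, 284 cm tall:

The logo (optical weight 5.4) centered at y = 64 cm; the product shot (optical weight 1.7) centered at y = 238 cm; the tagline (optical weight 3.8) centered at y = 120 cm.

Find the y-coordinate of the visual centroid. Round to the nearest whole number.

Weights sum to 5.4 + 1.7 + 3.8 = 10.9.
y: (5.4·64 + 1.7·238 + 3.8·120) / 10.9 = 1206.2 / 10.9 ≈ 110.66

y ≈ 111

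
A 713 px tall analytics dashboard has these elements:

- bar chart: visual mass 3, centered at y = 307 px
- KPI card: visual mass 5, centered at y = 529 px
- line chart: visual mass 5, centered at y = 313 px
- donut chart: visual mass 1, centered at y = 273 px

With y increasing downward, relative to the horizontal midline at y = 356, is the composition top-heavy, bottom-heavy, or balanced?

Total weight = 3 + 5 + 5 + 1 = 14.
Σw·y = 3·307 + 5·529 + 5·313 + 1·273 = 5404, so ȳ = 5404/14 ≈ 386.00.
Since 386.0 is below (larger y than) 356, the composition reads bottom-heavy.

bottom-heavy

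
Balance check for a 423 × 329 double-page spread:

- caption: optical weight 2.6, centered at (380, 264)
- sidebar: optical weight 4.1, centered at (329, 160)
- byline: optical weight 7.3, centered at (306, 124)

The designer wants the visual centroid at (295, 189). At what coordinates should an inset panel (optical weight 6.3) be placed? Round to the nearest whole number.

(225, 252)

After adding the inset panel, total weight = 2.6 + 4.1 + 7.3 + 6.3 = 20.3.
x: need Σw·x = 20.3·295 = 5988.5. Existing = 2.6·380 + 4.1·329 + 7.3·306 = 4570.7. Remainder 1417.8 / 6.3 ≈ 225.05.
y: need Σw·y = 20.3·189 = 3836.7. Existing = 2.6·264 + 4.1·160 + 7.3·124 = 2247.6. Remainder 1589.1 / 6.3 ≈ 252.24.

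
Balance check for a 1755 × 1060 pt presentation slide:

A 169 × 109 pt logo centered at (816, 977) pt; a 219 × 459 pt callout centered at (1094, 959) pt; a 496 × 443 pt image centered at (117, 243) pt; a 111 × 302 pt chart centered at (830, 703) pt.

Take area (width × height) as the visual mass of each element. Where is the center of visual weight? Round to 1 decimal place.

Areas → weights: logo 169·109 = 18421, callout 219·459 = 100521, image 496·443 = 219728, chart 111·302 = 33522; Σw = 372192.
x-moment: 18421·816 + 100521·1094 + 219728·117 + 33522·830 = 178532946; centroid 178532946/372192 ≈ 479.68.
y-moment: 18421·977 + 100521·959 + 219728·243 + 33522·703 = 191356826; centroid 191356826/372192 ≈ 514.13.

(479.7, 514.1)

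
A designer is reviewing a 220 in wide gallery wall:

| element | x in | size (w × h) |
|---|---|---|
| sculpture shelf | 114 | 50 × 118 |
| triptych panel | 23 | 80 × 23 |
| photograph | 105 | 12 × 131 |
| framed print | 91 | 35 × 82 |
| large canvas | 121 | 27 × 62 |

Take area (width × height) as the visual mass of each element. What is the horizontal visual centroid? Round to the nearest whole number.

Areas: sculpture shelf 50·118 = 5900, triptych panel 80·23 = 1840, photograph 12·131 = 1572, framed print 35·82 = 2870, large canvas 27·62 = 1674. Total weight = 13856.
x: (5900·114 + 1840·23 + 1572·105 + 2870·91 + 1674·121) / 13856 = 1343704 / 13856 ≈ 96.98

x ≈ 97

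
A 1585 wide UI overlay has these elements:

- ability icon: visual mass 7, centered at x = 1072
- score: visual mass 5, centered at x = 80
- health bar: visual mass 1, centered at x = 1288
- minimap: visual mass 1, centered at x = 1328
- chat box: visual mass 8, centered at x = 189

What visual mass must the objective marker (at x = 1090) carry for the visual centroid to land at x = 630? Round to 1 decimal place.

Fixed elements: Σw = 7 + 5 + 1 + 1 + 8 = 22, Σw·x = 7·1072 + 5·80 + 1·1288 + 1·1328 + 8·189 = 12032.
For the centroid to hit 630: (12032 + w·1090) / (22 + w) = 630.
Rearranging, w·(1090 − 630) = 630·22 − 12032 = 1828, so w ≈ 1828/460 = 3.97.

w ≈ 4.0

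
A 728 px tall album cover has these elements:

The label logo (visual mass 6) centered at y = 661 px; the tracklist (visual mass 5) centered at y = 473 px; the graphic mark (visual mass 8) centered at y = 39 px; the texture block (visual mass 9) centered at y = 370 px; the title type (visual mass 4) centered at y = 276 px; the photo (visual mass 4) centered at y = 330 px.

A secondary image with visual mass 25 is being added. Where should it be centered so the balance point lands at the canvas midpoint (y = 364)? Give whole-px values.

With the secondary image, Σw becomes 6 + 5 + 8 + 9 + 4 + 4 + 25 = 61.
Along y: (12397 + 25·y) / 61 = 364 (existing moment 6·661 + 5·473 + 8·39 + 9·370 + 4·276 + 4·330 = 12397) ⇒ y = (22204 − 12397) / 25 ≈ 392.28.

y ≈ 392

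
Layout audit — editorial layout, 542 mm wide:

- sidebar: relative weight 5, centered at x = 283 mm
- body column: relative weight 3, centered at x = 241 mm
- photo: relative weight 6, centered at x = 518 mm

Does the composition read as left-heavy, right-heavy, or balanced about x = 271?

right-heavy

Σw = 5 + 3 + 6 = 14.
x-moment: 5·283 + 3·241 + 6·518 = 5246; centroid 5246/14 ≈ 374.71.
Since 374.7 is right of 271, the composition reads right-heavy.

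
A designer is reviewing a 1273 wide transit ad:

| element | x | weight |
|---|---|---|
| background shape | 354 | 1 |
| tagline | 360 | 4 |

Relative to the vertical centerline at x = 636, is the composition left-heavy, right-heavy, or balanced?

Total weight = 1 + 4 = 5.
x-moment: 1·354 + 4·360 = 1794; centroid 1794/5 ≈ 358.80.
358.8 vs midline 636 → left-heavy.

left-heavy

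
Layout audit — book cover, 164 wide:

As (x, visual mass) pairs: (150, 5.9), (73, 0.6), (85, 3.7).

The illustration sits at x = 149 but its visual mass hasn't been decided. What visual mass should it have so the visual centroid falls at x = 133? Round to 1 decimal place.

Fixed elements: Σw = 5.9 + 0.6 + 3.7 = 10.2, Σw·x = 5.9·150 + 0.6·73 + 3.7·85 = 1243.3.
For the centroid to hit 133: (1243.3 + w·149) / (10.2 + w) = 133.
So w = (133·10.2 − 1243.3)/(149 − 133) = 113.3/16 ≈ 7.08.

w ≈ 7.1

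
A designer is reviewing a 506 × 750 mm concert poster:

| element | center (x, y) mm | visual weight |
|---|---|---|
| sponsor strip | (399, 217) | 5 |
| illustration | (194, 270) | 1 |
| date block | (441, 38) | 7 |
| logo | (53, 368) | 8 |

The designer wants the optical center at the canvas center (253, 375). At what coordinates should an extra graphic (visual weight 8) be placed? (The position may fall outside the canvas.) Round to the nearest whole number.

With the extra graphic, Σw becomes 5 + 1 + 7 + 8 + 8 = 29.
Along x: (5700 + 8·x) / 29 = 253 (existing moment 5·399 + 1·194 + 7·441 + 8·53 = 5700) ⇒ x = (7337 − 5700) / 8 ≈ 204.62.
Along y: (4565 + 8·y) / 29 = 375 (existing moment 5·217 + 1·270 + 7·38 + 8·368 = 4565) ⇒ y = (10875 − 4565) / 8 ≈ 788.75.

(205, 789)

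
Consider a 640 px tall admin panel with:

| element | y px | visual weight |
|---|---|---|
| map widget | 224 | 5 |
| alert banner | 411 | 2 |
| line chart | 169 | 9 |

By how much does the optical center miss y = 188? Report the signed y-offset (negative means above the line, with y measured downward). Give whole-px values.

Σw = 5 + 2 + 9 = 16.
y: (5·224 + 2·411 + 9·169) / 16 = 3463 / 16 ≈ 216.44
Difference: 216.44 − 188 ≈ 28.44.

≈ 28 px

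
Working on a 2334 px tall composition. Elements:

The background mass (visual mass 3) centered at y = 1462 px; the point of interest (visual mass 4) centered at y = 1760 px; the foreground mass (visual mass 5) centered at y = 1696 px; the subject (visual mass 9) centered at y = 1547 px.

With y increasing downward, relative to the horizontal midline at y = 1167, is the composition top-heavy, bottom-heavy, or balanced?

Total weight = 3 + 4 + 5 + 9 = 21.
Σw·y = 3·1462 + 4·1760 + 5·1696 + 9·1547 = 33829, so ȳ = 33829/21 ≈ 1610.90.
Since 1610.9 is below (larger y than) 1167, the composition reads bottom-heavy.

bottom-heavy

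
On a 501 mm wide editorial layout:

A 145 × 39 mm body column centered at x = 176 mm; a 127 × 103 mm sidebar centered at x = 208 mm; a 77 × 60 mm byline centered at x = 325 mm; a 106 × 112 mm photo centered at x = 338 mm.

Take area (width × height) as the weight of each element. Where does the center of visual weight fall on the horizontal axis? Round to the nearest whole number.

Areas: body column 145·39 = 5655, sidebar 127·103 = 13081, byline 77·60 = 4620, photo 106·112 = 11872. Total weight = 35228.
x: (5655·176 + 13081·208 + 4620·325 + 11872·338) / 35228 = 9230364 / 35228 ≈ 262.02

x ≈ 262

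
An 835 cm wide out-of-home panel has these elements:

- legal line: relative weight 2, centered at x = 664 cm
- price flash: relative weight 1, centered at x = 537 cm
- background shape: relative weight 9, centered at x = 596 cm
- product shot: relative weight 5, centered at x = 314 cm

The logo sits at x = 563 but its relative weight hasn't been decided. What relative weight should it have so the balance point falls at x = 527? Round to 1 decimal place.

Existing Σw = 17 (2 + 1 + 9 + 5); existing moment 2·664 + 1·537 + 9·596 + 5·314 = 8799.
For the centroid to hit 527: (8799 + w·563) / (17 + w) = 527.
So w = (527·17 − 8799)/(563 − 527) = 160/36 ≈ 4.44.

w ≈ 4.4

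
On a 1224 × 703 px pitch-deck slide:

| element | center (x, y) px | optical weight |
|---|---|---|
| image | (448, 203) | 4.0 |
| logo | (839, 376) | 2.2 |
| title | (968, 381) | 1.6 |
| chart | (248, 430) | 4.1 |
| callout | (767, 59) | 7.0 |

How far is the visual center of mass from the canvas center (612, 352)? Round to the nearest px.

Σw = 4.0 + 2.2 + 1.6 + 4.1 + 7.0 = 18.9.
Σw·x = 4.0·448 + 2.2·839 + 1.6·968 + 4.1·248 + 7.0·767 = 11572.4, so x̄ = 11572.4/18.9 ≈ 612.30.
Σw·y = 4.0·203 + 2.2·376 + 1.6·381 + 4.1·430 + 7.0·59 = 4424.8, so ȳ = 4424.8/18.9 ≈ 234.12.
From (612, 352): dx = 0.30, dy = -117.88, so the distance is √(dx²+dy²) ≈ 117.88.

≈ 118 px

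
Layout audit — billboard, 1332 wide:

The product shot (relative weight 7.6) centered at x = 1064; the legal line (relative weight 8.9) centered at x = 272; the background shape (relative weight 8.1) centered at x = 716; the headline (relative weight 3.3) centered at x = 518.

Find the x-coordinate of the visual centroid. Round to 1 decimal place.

x ≈ 645.7

Σw = 7.6 + 8.9 + 8.1 + 3.3 = 27.9.
x-moment: 7.6·1064 + 8.9·272 + 8.1·716 + 3.3·518 = 18016.2; centroid 18016.2/27.9 ≈ 645.74.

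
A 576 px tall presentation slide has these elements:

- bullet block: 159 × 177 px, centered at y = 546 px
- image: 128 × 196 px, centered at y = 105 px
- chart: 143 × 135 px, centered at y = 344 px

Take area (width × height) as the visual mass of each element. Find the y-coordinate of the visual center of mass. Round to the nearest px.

y ≈ 340

Areas: bullet block 159·177 = 28143, image 128·196 = 25088, chart 143·135 = 19305. Total weight = 72536.
Σw·y = 28143·546 + 25088·105 + 19305·344 = 24641238, so ȳ = 24641238/72536 ≈ 339.71.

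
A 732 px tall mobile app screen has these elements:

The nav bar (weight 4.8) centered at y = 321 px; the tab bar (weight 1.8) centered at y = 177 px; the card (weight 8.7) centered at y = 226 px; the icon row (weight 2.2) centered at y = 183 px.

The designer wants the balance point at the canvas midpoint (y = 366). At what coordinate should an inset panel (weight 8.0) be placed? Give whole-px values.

y ≈ 638

New total weight: (4.8 + 1.8 + 8.7 + 2.2) + 8.0 = 25.5.
Along y: (4228.2 + 8.0·y) / 25.5 = 366 (existing moment 4.8·321 + 1.8·177 + 8.7·226 + 2.2·183 = 4228.2) ⇒ y = (9333.0 − 4228.2) / 8.0 ≈ 638.10.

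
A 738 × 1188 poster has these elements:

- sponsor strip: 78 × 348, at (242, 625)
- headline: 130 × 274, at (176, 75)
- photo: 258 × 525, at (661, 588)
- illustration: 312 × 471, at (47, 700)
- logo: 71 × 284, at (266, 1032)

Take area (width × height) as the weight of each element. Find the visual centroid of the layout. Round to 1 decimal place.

Taking area as weight: sponsor strip 78·348 = 27144, headline 130·274 = 35620, photo 258·525 = 135450, illustration 312·471 = 146952, logo 71·284 = 20164. Sum 365330.
Σw·x = 27144·242 + 35620·176 + 135450·661 + 146952·47 + 20164·266 = 114640786, so x̄ = 114640786/365330 ≈ 313.80.
Σw·y = 27144·625 + 35620·75 + 135450·588 + 146952·700 + 20164·1032 = 222956748, so ȳ = 222956748/365330 ≈ 610.29.

(313.8, 610.3)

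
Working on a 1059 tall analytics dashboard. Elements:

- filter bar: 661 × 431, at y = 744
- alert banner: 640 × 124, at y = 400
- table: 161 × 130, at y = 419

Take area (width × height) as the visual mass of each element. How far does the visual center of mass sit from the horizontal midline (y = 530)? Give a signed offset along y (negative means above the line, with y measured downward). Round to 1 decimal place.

≈ 125.5

Areas: filter bar 661·431 = 284891, alert banner 640·124 = 79360, table 161·130 = 20930. Total weight = 385181.
y: (284891·744 + 79360·400 + 20930·419) / 385181 = 252472574 / 385181 ≈ 655.46
Difference: 655.46 − 530 ≈ 125.46.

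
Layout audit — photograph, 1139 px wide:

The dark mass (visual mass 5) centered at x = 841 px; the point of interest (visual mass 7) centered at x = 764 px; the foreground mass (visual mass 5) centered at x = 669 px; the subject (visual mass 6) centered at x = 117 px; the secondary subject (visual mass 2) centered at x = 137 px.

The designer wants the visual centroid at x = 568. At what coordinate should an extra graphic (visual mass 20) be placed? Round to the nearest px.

x ≈ 584

With the extra graphic, Σw becomes 5 + 7 + 5 + 6 + 2 + 20 = 45.
x: target moment 45×568 = 25560; current 5·841 + 7·764 + 5·669 + 6·117 + 2·137 = 13874; the extra graphic supplies 11686, so x = 11686/20 ≈ 584.30.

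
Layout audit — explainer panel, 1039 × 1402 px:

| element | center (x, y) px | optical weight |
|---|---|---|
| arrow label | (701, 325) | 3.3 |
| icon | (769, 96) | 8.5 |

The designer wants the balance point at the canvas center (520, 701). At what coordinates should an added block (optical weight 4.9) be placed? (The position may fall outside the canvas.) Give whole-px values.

New total weight: (3.3 + 8.5) + 4.9 = 16.7.
Along x: (8849.8 + 4.9·x) / 16.7 = 520 (existing moment 3.3·701 + 8.5·769 = 8849.8) ⇒ x = (8684.0 − 8849.8) / 4.9 ≈ -33.84.
Along y: (1888.5 + 4.9·y) / 16.7 = 701 (existing moment 3.3·325 + 8.5·96 = 1888.5) ⇒ y = (11706.7 − 1888.5) / 4.9 ≈ 2003.71.

(-34, 2004)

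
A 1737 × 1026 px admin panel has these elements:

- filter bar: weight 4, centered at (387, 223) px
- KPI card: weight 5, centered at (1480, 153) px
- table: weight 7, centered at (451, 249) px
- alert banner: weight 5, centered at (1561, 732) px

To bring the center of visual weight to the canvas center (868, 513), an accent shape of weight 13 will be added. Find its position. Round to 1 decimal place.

(738.6, 798.6)

With the accent shape, Σw becomes 4 + 5 + 7 + 5 + 13 = 34.
x: target moment 34×868 = 29512; current 4·387 + 5·1480 + 7·451 + 5·1561 = 19910; the accent shape supplies 9602, so x = 9602/13 ≈ 738.62.
y: target moment 34×513 = 17442; current 4·223 + 5·153 + 7·249 + 5·732 = 7060; the accent shape supplies 10382, so y = 10382/13 ≈ 798.62.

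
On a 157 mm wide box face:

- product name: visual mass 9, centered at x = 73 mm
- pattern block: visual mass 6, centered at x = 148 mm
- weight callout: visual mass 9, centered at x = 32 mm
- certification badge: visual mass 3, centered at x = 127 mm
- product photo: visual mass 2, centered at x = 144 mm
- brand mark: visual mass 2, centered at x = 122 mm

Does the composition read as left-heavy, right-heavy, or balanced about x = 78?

Total weight = 9 + 6 + 9 + 3 + 2 + 2 = 31.
x: moment 2746 / weight 31 ≈ 88.58
88.6 vs midline 78 → right-heavy.

right-heavy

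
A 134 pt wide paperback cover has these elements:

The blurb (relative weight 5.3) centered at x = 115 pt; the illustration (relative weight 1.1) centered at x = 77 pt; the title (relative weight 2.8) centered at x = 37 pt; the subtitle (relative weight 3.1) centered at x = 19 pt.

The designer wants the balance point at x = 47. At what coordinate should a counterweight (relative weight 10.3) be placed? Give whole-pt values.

x ≈ 20

New total weight: (5.3 + 1.1 + 2.8 + 3.1) + 10.3 = 22.6.
x: need Σw·x = 22.6·47 = 1062.2. Existing = 5.3·115 + 1.1·77 + 2.8·37 + 3.1·19 = 856.7. Remainder 205.5 / 10.3 ≈ 19.95.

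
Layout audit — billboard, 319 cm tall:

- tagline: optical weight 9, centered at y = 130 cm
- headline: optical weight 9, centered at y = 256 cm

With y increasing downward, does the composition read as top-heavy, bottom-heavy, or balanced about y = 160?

Weights sum to 9 + 9 = 18.
y-moment: 9·130 + 9·256 = 3474; centroid 3474/18 ≈ 193.00.
193.0 vs midline 160 → bottom-heavy.

bottom-heavy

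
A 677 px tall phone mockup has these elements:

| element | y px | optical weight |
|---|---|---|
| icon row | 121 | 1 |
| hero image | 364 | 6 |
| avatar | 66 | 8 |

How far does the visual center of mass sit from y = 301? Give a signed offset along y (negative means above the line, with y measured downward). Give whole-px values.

Total weight = 1 + 6 + 8 = 15.
Σw·y = 1·121 + 6·364 + 8·66 = 2833, so ȳ = 2833/15 ≈ 188.87.
Against y = 301, that's 188.87 − 301 = -112.13.

≈ -112 px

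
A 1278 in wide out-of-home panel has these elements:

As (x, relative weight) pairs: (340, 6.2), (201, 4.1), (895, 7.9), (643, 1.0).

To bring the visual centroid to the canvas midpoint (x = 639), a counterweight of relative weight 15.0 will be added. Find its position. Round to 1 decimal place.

x ≈ 747.2

New total weight: (6.2 + 4.1 + 7.9 + 1.0) + 15.0 = 34.2.
Along x: (10645.6 + 15.0·x) / 34.2 = 639 (existing moment 6.2·340 + 4.1·201 + 7.9·895 + 1.0·643 = 10645.6) ⇒ x = (21853.8 − 10645.6) / 15.0 ≈ 747.21.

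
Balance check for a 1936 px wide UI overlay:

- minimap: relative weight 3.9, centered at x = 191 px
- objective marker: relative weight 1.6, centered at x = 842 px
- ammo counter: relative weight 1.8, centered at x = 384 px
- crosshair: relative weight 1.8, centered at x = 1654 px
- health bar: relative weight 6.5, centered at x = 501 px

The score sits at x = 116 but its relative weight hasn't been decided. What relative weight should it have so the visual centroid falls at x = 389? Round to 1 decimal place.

Fixed elements: Σw = 3.9 + 1.6 + 1.8 + 1.8 + 6.5 = 15.6, Σw·x = 3.9·191 + 1.6·842 + 1.8·384 + 1.8·1654 + 6.5·501 = 9017.0.
For the centroid to hit 389: (9017.0 + w·116) / (15.6 + w) = 389.
So w = (389·15.6 − 9017.0)/(116 − 389) = -2948.6/-273 ≈ 10.80.

w ≈ 10.8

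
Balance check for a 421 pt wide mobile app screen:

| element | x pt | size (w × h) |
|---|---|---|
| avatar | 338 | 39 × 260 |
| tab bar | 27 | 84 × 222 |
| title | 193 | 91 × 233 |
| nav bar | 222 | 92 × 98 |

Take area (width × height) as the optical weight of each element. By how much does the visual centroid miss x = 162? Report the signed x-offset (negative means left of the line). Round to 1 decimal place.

≈ 7.9 pt

Areas → weights: avatar 39·260 = 10140, tab bar 84·222 = 18648, title 91·233 = 21203, nav bar 92·98 = 9016; Σw = 59007.
x-moment: 10140·338 + 18648·27 + 21203·193 + 9016·222 = 10024547; centroid 10024547/59007 ≈ 169.89.
Difference: 169.89 − 162 ≈ 7.89.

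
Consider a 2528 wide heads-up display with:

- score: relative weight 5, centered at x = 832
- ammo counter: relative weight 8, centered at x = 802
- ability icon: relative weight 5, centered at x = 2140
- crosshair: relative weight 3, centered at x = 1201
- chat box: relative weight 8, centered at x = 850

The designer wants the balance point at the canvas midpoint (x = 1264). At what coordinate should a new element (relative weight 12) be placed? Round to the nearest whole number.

x ≈ 1679

With the new element, Σw becomes 5 + 8 + 5 + 3 + 8 + 12 = 41.
x: target moment 41×1264 = 51824; current 5·832 + 8·802 + 5·2140 + 3·1201 + 8·850 = 31679; the new element supplies 20145, so x = 20145/12 ≈ 1678.75.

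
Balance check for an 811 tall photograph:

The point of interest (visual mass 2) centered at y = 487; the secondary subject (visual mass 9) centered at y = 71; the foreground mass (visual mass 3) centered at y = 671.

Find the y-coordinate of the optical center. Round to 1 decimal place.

Σw = 2 + 9 + 3 = 14.
y: (2·487 + 9·71 + 3·671) / 14 = 3626 / 14 ≈ 259.00

y ≈ 259.0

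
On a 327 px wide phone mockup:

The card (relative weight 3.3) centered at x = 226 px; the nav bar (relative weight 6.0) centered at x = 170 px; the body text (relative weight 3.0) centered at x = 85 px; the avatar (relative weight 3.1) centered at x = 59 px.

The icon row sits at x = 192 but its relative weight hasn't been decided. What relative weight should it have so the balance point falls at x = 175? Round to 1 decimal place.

w ≈ 28.9

Fixed elements: Σw = 3.3 + 6.0 + 3.0 + 3.1 = 15.4, Σw·x = 3.3·226 + 6.0·170 + 3.0·85 + 3.1·59 = 2203.7.
Set Σw·x/Σw = 175: (2203.7 + 192w) = 175·(15.4 + w).
So w = (175·15.4 − 2203.7)/(192 − 175) = 491.3/17 ≈ 28.90.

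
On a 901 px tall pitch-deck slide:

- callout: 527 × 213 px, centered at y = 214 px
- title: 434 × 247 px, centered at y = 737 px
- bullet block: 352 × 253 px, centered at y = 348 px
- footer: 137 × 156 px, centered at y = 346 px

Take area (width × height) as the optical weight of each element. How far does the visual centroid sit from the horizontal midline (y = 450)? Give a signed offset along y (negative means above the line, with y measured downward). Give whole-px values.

≈ -21 px

Taking area as weight: callout 527·213 = 112251, title 434·247 = 107198, bullet block 352·253 = 89056, footer 137·156 = 21372. Sum 329877.
y: (112251·214 + 107198·737 + 89056·348 + 21372·346) / 329877 = 141412840 / 329877 ≈ 428.68
Difference: 428.68 − 450 ≈ -21.32.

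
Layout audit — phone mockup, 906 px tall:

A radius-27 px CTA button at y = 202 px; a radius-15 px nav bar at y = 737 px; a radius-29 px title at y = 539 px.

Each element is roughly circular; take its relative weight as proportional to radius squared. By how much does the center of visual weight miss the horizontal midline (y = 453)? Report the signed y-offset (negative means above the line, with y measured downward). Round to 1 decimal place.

Weights ∝ r²: CTA button 27² = 729, nav bar 15² = 225, title 29² = 841; Σw = 1795.
Σw·y = 729·202 + 225·737 + 841·539 = 766382, so ȳ = 766382/1795 ≈ 426.95.
Against y = 453, that's 426.95 − 453 = -26.05.

≈ -26.0 px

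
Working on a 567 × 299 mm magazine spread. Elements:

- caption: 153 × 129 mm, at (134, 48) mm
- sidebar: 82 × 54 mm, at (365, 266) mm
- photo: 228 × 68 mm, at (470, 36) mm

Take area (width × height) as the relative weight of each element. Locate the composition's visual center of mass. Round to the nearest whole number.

(291, 68)

Areas → weights: caption 153·129 = 19737, sidebar 82·54 = 4428, photo 228·68 = 15504; Σw = 39669.
x: (19737·134 + 4428·365 + 15504·470) / 39669 = 11547858 / 39669 ≈ 291.11
y: (19737·48 + 4428·266 + 15504·36) / 39669 = 2683368 / 39669 ≈ 67.64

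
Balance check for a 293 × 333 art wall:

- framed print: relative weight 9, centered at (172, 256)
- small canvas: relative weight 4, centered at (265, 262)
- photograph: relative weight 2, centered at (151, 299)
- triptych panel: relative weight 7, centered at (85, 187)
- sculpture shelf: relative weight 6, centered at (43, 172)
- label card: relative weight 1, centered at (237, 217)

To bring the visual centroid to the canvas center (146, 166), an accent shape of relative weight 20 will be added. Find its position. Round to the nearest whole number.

New total weight: (9 + 4 + 2 + 7 + 6 + 1) + 20 = 49.
x: need Σw·x = 49·146 = 7154. Existing = 9·172 + 4·265 + 2·151 + 7·85 + 6·43 + 1·237 = 4000. Remainder 3154 / 20 ≈ 157.70.
y: need Σw·y = 49·166 = 8134. Existing = 9·256 + 4·262 + 2·299 + 7·187 + 6·172 + 1·217 = 6508. Remainder 1626 / 20 ≈ 81.30.

(158, 81)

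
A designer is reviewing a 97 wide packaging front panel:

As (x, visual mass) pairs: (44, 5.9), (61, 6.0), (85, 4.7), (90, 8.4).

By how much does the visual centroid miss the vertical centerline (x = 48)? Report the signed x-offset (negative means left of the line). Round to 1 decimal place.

≈ 23.2

Σw = 5.9 + 6.0 + 4.7 + 8.4 = 25.0.
x-moment: 5.9·44 + 6.0·61 + 4.7·85 + 8.4·90 = 1781.1; centroid 1781.1/25.0 ≈ 71.24.
Offset from x = 48: 71.24 − 48 ≈ 23.24.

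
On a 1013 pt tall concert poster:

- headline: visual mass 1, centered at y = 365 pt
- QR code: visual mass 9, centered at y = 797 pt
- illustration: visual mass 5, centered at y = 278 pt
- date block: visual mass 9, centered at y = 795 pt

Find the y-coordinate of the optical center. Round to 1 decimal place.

Σw = 1 + 9 + 5 + 9 = 24.
Σw·y = 1·365 + 9·797 + 5·278 + 9·795 = 16083, so ȳ = 16083/24 ≈ 670.12.

y ≈ 670.1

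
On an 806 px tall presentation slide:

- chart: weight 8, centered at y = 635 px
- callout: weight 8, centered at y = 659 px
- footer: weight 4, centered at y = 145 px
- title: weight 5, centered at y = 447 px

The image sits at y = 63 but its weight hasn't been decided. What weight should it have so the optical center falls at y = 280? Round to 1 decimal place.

w ≈ 28.4

Known weights sum to 8 + 8 + 4 + 5 = 25; their moment is 8·635 + 8·659 + 4·145 + 5·447 = 13167.
Set Σw·y/Σw = 280: (13167 + 63w) = 280·(25 + w).
Solving: w = (280·25 − 13167) / (63 − 280) = -6167 / -217 ≈ 28.42.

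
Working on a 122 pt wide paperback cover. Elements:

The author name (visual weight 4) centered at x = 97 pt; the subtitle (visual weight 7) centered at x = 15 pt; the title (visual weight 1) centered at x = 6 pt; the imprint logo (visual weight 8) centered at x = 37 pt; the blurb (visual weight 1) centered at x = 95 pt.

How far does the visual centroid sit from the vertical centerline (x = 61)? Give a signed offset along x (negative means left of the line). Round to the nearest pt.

Weights sum to 4 + 7 + 1 + 8 + 1 = 21.
x: (4·97 + 7·15 + 1·6 + 8·37 + 1·95) / 21 = 890 / 21 ≈ 42.38
Offset from x = 61: 42.38 − 61 ≈ -18.62.

≈ -19 pt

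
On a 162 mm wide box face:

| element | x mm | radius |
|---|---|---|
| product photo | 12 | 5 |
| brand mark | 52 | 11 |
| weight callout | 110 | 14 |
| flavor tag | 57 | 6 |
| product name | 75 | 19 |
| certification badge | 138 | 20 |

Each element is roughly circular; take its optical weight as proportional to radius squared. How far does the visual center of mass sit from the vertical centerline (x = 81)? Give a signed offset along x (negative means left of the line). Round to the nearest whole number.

Weights ∝ r²: product photo 5² = 25, brand mark 11² = 121, weight callout 14² = 196, flavor tag 6² = 36, product name 19² = 361, certification badge 20² = 400; Σw = 1139.
Σw·x = 25·12 + 121·52 + 196·110 + 36·57 + 361·75 + 400·138 = 112479, so x̄ = 112479/1139 ≈ 98.75.
Offset from x = 81: 98.75 − 81 ≈ 17.75.

≈ 18 mm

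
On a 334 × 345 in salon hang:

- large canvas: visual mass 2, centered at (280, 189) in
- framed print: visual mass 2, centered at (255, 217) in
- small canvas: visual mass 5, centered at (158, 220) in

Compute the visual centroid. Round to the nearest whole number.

(207, 212)

Σw = 2 + 2 + 5 = 9.
x-moment: 2·280 + 2·255 + 5·158 = 1860; centroid 1860/9 ≈ 206.67.
y-moment: 2·189 + 2·217 + 5·220 = 1912; centroid 1912/9 ≈ 212.44.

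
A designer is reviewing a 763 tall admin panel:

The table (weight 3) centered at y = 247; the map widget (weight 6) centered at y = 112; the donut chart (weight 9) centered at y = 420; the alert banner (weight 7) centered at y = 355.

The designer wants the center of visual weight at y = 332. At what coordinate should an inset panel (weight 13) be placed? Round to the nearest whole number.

y ≈ 380

With the inset panel, Σw becomes 3 + 6 + 9 + 7 + 13 = 38.
y: need Σw·y = 38·332 = 12616. Existing = 3·247 + 6·112 + 9·420 + 7·355 = 7678. Remainder 4938 / 13 ≈ 379.85.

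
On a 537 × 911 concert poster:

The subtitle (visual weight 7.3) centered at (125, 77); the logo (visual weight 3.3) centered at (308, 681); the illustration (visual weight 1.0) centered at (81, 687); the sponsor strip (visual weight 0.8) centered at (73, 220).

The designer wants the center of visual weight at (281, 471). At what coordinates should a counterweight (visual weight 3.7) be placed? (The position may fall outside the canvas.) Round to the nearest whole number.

New total weight: (7.3 + 3.3 + 1.0 + 0.8) + 3.7 = 16.1.
Along x: (2068.3 + 3.7·x) / 16.1 = 281 (existing moment 7.3·125 + 3.3·308 + 1.0·81 + 0.8·73 = 2068.3) ⇒ x = (4524.1 − 2068.3) / 3.7 ≈ 663.73.
Along y: (3672.4 + 3.7·y) / 16.1 = 471 (existing moment 7.3·77 + 3.3·681 + 1.0·687 + 0.8·220 = 3672.4) ⇒ y = (7583.1 − 3672.4) / 3.7 ≈ 1056.95.

(664, 1057)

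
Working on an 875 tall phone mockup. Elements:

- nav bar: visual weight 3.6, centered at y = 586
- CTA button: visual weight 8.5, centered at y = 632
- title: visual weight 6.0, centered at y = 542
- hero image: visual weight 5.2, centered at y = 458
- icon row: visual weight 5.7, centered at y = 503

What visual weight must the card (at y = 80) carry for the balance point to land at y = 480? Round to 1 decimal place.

Known weights sum to 3.6 + 8.5 + 6.0 + 5.2 + 5.7 = 29.0; their moment is 3.6·586 + 8.5·632 + 6.0·542 + 5.2·458 + 5.7·503 = 15982.3.
For the centroid to hit 480: (15982.3 + w·80) / (29.0 + w) = 480.
Solving: w = (480·29.0 − 15982.3) / (80 − 480) = -2062.3 / -400 ≈ 5.16.

w ≈ 5.2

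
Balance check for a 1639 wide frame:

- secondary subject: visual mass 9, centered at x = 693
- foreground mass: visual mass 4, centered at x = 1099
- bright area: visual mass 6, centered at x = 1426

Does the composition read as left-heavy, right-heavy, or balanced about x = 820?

Σw = 9 + 4 + 6 = 19.
Σw·x = 9·693 + 4·1099 + 6·1426 = 19189, so x̄ = 19189/19 ≈ 1009.95.
1009.9 lies right of the midline 820, so the layout is right-heavy.

right-heavy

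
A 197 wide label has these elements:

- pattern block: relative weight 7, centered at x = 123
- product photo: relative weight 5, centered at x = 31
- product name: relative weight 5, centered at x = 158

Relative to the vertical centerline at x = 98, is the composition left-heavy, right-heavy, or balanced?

Total weight = 7 + 5 + 5 = 17.
Σw·x = 7·123 + 5·31 + 5·158 = 1806, so x̄ = 1806/17 ≈ 106.24.
106.2 vs midline 98 → right-heavy.

right-heavy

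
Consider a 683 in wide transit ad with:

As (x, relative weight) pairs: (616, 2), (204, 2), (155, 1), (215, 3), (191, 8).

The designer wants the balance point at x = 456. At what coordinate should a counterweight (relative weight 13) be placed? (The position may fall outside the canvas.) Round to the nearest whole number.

After adding the counterweight, total weight = 2 + 2 + 1 + 3 + 8 + 13 = 29.
Along x: (3968 + 13·x) / 29 = 456 (existing moment 2·616 + 2·204 + 1·155 + 3·215 + 8·191 = 3968) ⇒ x = (13224 − 3968) / 13 ≈ 712.00.

x ≈ 712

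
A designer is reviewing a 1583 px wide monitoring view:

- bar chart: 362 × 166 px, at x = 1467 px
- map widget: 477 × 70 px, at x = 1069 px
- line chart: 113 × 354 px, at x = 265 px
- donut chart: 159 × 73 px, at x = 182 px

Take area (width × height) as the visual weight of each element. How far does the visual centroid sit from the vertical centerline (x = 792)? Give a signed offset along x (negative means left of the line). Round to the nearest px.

≈ 149 px

Areas → weights: bar chart 362·166 = 60092, map widget 477·70 = 33390, line chart 113·354 = 40002, donut chart 159·73 = 11607; Σw = 145091.
Σw·x = 60092·1467 + 33390·1069 + 40002·265 + 11607·182 = 136561878, so x̄ = 136561878/145091 ≈ 941.22.
Difference: 941.22 − 792 ≈ 149.22.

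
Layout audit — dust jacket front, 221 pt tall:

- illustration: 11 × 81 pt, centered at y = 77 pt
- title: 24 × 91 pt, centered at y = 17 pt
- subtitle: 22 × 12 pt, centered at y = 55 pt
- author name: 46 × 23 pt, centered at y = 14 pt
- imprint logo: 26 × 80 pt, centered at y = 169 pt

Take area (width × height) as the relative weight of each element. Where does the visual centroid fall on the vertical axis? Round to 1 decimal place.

Areas → weights: illustration 11·81 = 891, title 24·91 = 2184, subtitle 22·12 = 264, author name 46·23 = 1058, imprint logo 26·80 = 2080; Σw = 6477.
Σw·y = 891·77 + 2184·17 + 264·55 + 1058·14 + 2080·169 = 486587, so ȳ = 486587/6477 ≈ 75.13.

y ≈ 75.1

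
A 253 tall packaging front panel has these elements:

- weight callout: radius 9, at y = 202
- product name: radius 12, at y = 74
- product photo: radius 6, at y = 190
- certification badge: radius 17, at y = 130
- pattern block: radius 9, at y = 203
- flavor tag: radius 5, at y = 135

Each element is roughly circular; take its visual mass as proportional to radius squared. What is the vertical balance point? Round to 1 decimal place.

r² weights: weight callout 9² = 81, product name 12² = 144, product photo 6² = 36, certification badge 17² = 289, pattern block 9² = 81, flavor tag 5² = 25. Total = 656.
y: (81·202 + 144·74 + 36·190 + 289·130 + 81·203 + 25·135) / 656 = 91246 / 656 ≈ 139.09

y ≈ 139.1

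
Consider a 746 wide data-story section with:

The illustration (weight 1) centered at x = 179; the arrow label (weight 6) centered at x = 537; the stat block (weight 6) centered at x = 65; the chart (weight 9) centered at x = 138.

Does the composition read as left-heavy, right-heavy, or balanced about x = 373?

left-heavy

Σw = 1 + 6 + 6 + 9 = 22.
x-moment: 1·179 + 6·537 + 6·65 + 9·138 = 5033; centroid 5033/22 ≈ 228.77.
228.8 lies left of the midline 373, so the layout is left-heavy.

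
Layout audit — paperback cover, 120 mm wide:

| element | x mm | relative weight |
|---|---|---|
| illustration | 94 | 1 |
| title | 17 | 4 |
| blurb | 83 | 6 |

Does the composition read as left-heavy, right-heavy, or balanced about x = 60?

Total weight = 1 + 4 + 6 = 11.
x-moment: 1·94 + 4·17 + 6·83 = 660; centroid 660/11 ≈ 60.00.
That equals the midline 60 — balanced.

balanced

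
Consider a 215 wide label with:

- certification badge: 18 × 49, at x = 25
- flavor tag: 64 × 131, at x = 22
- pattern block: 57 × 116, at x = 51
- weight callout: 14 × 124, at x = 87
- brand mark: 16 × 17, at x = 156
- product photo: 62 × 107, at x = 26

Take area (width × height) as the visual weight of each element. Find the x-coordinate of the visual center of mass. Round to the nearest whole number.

x ≈ 37

Areas → weights: certification badge 18·49 = 882, flavor tag 64·131 = 8384, pattern block 57·116 = 6612, weight callout 14·124 = 1736, brand mark 16·17 = 272, product photo 62·107 = 6634; Σw = 24520.
Σw·x = 909658; x̄ = 909658/24520 ≈ 37.10.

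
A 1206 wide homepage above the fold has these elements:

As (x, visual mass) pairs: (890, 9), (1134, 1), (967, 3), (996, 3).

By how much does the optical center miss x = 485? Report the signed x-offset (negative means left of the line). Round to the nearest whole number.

Weights sum to 9 + 1 + 3 + 3 = 16.
x: (9·890 + 1·1134 + 3·967 + 3·996) / 16 = 15033 / 16 ≈ 939.56
Against x = 485, that's 939.56 − 485 = 454.56.

≈ 455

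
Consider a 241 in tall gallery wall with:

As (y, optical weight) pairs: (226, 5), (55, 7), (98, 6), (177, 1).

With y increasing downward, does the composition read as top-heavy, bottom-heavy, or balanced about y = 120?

Σw = 5 + 7 + 6 + 1 = 19.
Σw·y = 5·226 + 7·55 + 6·98 + 1·177 = 2280, so ȳ = 2280/19 ≈ 120.00.
120.00 = 120 exactly: balanced.

balanced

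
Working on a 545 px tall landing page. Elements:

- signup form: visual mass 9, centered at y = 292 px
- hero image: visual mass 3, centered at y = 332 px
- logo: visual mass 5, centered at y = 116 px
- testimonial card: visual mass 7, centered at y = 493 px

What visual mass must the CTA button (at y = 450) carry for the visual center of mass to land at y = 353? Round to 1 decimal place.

Fixed elements: Σw = 9 + 3 + 5 + 7 = 24, Σw·y = 9·292 + 3·332 + 5·116 + 7·493 = 7655.
Set Σw·y/Σw = 353: (7655 + 450w) = 353·(24 + w).
So w = (353·24 − 7655)/(450 − 353) = 817/97 ≈ 8.42.

w ≈ 8.4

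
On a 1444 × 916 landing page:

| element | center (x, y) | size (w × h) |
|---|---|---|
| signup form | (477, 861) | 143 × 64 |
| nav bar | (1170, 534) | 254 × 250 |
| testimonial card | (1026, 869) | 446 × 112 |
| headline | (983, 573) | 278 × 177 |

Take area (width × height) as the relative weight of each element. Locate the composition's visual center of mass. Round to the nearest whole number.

Areas: signup form 143·64 = 9152, nav bar 254·250 = 63500, testimonial card 446·112 = 49952, headline 278·177 = 49206. Total weight = 171810.
x-moment: 9152·477 + 63500·1170 + 49952·1026 + 49206·983 = 178280754; centroid 178280754/171810 ≈ 1037.66.
y-moment: 9152·861 + 63500·534 + 49952·869 + 49206·573 = 113392198; centroid 113392198/171810 ≈ 659.99.

(1038, 660)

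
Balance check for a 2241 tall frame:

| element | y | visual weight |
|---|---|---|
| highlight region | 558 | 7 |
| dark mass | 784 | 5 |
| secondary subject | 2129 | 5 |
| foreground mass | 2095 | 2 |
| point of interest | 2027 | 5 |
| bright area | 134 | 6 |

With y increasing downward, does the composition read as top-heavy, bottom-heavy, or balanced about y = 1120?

balanced

Σw = 7 + 5 + 5 + 2 + 5 + 6 = 30.
Σw·y = 7·558 + 5·784 + 5·2129 + 2·2095 + 5·2027 + 6·134 = 33600, so ȳ = 33600/30 ≈ 1120.00.
That equals the midline 1120 — balanced.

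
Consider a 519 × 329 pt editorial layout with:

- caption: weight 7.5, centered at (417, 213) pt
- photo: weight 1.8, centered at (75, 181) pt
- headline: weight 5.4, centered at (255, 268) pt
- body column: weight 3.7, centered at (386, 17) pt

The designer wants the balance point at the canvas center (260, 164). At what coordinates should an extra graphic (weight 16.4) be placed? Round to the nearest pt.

After adding the extra graphic, total weight = 7.5 + 1.8 + 5.4 + 3.7 + 16.4 = 34.8.
x: target moment 34.8×260 = 9048.0; current 7.5·417 + 1.8·75 + 5.4·255 + 3.7·386 = 6067.7; the extra graphic supplies 2980.3, so x = 2980.3/16.4 ≈ 181.73.
y: target moment 34.8×164 = 5707.2; current 7.5·213 + 1.8·181 + 5.4·268 + 3.7·17 = 3433.4; the extra graphic supplies 2273.8, so y = 2273.8/16.4 ≈ 138.65.

(182, 139)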